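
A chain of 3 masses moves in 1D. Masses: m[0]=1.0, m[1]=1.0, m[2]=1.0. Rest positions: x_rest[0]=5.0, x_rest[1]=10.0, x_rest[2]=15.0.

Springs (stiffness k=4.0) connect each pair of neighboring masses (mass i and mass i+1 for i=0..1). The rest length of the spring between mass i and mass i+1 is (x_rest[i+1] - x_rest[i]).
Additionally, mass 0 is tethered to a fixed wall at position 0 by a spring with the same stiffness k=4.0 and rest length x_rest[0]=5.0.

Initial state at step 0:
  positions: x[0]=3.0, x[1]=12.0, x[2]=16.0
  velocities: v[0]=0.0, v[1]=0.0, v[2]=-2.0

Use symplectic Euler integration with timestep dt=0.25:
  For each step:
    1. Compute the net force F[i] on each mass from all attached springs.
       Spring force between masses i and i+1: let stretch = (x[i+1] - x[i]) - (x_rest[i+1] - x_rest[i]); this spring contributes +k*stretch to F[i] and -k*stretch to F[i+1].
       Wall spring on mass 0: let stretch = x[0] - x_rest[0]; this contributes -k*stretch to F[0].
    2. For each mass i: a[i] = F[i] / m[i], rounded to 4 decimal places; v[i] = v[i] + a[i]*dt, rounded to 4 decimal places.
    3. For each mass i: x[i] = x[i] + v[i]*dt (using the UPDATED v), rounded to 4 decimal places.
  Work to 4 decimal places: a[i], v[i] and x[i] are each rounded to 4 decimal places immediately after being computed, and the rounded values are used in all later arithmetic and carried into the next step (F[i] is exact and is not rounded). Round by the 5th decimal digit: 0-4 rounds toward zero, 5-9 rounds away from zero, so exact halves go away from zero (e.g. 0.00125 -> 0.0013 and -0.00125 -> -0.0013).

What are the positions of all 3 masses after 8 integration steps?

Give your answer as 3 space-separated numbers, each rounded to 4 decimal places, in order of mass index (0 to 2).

Step 0: x=[3.0000 12.0000 16.0000] v=[0.0000 0.0000 -2.0000]
Step 1: x=[4.5000 10.7500 15.7500] v=[6.0000 -5.0000 -1.0000]
Step 2: x=[6.4375 9.1875 15.5000] v=[7.7500 -6.2500 -1.0000]
Step 3: x=[7.4531 8.5156 14.9219] v=[4.0625 -2.6875 -2.3125]
Step 4: x=[6.8711 9.1797 13.9922] v=[-2.3281 2.6563 -3.7188]
Step 5: x=[5.1485 10.4698 13.1094] v=[-6.8906 5.1602 -3.5313]
Step 6: x=[3.4691 11.0894 12.8167] v=[-6.7178 2.4785 -1.1709]
Step 7: x=[2.8275 10.2358 13.3422] v=[-2.5666 -3.4145 2.1018]
Step 8: x=[3.3311 8.3067 14.3411] v=[2.0142 -7.7164 3.9954]

Answer: 3.3311 8.3067 14.3411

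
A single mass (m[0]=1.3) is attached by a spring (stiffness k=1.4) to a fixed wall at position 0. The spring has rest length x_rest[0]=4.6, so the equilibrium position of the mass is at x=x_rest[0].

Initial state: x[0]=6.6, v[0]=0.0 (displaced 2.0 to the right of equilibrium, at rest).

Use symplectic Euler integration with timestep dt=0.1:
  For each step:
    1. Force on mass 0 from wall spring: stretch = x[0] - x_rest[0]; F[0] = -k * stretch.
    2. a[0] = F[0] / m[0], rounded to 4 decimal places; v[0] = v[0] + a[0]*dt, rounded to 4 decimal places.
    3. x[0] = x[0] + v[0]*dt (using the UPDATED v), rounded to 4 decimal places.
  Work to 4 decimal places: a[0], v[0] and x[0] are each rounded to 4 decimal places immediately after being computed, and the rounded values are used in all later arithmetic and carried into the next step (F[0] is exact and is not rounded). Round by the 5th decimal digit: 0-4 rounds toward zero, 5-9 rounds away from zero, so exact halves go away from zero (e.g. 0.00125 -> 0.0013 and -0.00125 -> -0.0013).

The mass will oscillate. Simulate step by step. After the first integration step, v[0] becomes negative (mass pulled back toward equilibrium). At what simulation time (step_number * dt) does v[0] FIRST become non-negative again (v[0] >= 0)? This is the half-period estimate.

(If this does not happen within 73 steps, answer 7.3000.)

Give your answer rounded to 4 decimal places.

Answer: 3.1000

Derivation:
Step 0: x=[6.6000] v=[0.0000]
Step 1: x=[6.5785] v=[-0.2154]
Step 2: x=[6.5357] v=[-0.4285]
Step 3: x=[6.4720] v=[-0.6370]
Step 4: x=[6.3881] v=[-0.8386]
Step 5: x=[6.2850] v=[-1.0312]
Step 6: x=[6.1637] v=[-1.2127]
Step 7: x=[6.0256] v=[-1.3811]
Step 8: x=[5.8721] v=[-1.5346]
Step 9: x=[5.7049] v=[-1.6716]
Step 10: x=[5.5258] v=[-1.7906]
Step 11: x=[5.3368] v=[-1.8903]
Step 12: x=[5.1398] v=[-1.9697]
Step 13: x=[4.9370] v=[-2.0278]
Step 14: x=[4.7306] v=[-2.0641]
Step 15: x=[4.5228] v=[-2.0782]
Step 16: x=[4.3158] v=[-2.0699]
Step 17: x=[4.1119] v=[-2.0393]
Step 18: x=[3.9132] v=[-1.9867]
Step 19: x=[3.7219] v=[-1.9127]
Step 20: x=[3.5401] v=[-1.8181]
Step 21: x=[3.3697] v=[-1.7040]
Step 22: x=[3.2126] v=[-1.5715]
Step 23: x=[3.0704] v=[-1.4221]
Step 24: x=[2.9447] v=[-1.2574]
Step 25: x=[2.8368] v=[-1.0791]
Step 26: x=[2.7479] v=[-0.8892]
Step 27: x=[2.6789] v=[-0.6897]
Step 28: x=[2.6306] v=[-0.4828]
Step 29: x=[2.6035] v=[-0.2707]
Step 30: x=[2.5979] v=[-0.0557]
Step 31: x=[2.6139] v=[0.1599]
First v>=0 after going negative at step 31, time=3.1000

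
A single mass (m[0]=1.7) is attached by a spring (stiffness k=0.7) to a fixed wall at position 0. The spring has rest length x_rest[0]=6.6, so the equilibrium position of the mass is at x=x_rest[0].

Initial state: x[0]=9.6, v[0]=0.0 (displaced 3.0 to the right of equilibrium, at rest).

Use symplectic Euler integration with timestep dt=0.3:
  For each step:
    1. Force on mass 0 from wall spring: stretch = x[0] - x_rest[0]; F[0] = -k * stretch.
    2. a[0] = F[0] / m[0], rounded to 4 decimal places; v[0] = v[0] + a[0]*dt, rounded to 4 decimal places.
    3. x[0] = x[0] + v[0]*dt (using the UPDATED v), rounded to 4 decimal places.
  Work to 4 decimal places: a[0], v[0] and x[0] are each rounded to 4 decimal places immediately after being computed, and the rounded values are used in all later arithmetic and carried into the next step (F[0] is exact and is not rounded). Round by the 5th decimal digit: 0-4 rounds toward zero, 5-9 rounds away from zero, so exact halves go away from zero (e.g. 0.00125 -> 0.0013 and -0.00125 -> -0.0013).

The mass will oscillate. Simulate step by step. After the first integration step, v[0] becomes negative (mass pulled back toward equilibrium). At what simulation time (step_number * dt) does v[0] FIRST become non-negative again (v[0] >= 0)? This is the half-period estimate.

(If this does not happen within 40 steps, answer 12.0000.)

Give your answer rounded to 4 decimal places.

Answer: 5.1000

Derivation:
Step 0: x=[9.6000] v=[0.0000]
Step 1: x=[9.4888] v=[-0.3706]
Step 2: x=[9.2706] v=[-0.7275]
Step 3: x=[8.9534] v=[-1.0574]
Step 4: x=[8.5490] v=[-1.3481]
Step 5: x=[8.0723] v=[-1.5889]
Step 6: x=[7.5411] v=[-1.7708]
Step 7: x=[6.9750] v=[-1.8871]
Step 8: x=[6.3950] v=[-1.9334]
Step 9: x=[5.8226] v=[-1.9081]
Step 10: x=[5.2790] v=[-1.8121]
Step 11: x=[4.7843] v=[-1.6489]
Step 12: x=[4.3569] v=[-1.4246]
Step 13: x=[4.0127] v=[-1.1475]
Step 14: x=[3.7643] v=[-0.8279]
Step 15: x=[3.6210] v=[-0.4776]
Step 16: x=[3.5881] v=[-0.1096]
Step 17: x=[3.6669] v=[0.2625]
First v>=0 after going negative at step 17, time=5.1000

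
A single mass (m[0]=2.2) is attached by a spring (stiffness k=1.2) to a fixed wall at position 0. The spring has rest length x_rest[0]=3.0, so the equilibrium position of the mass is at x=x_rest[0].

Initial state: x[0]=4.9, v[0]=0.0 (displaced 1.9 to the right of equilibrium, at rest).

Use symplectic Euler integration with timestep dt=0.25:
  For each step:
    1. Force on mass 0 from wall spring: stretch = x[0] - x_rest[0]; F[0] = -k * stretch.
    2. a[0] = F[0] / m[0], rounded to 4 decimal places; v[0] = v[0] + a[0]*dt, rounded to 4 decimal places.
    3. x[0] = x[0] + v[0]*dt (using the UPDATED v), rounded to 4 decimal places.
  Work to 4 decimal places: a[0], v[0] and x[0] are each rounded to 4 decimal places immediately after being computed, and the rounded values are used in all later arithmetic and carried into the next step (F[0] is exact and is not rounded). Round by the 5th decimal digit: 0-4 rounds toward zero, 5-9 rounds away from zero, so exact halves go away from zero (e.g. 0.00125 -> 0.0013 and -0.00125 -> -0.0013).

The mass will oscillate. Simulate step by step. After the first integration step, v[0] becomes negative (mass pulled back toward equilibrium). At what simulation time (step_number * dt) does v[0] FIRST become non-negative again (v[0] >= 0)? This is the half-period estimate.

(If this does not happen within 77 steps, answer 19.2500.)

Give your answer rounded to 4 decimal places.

Answer: 4.2500

Derivation:
Step 0: x=[4.9000] v=[0.0000]
Step 1: x=[4.8352] v=[-0.2591]
Step 2: x=[4.7079] v=[-0.5094]
Step 3: x=[4.5223] v=[-0.7423]
Step 4: x=[4.2848] v=[-0.9499]
Step 5: x=[4.0035] v=[-1.1251]
Step 6: x=[3.6880] v=[-1.2620]
Step 7: x=[3.3491] v=[-1.3558]
Step 8: x=[2.9983] v=[-1.4034]
Step 9: x=[2.6475] v=[-1.4032]
Step 10: x=[2.3087] v=[-1.3551]
Step 11: x=[1.9935] v=[-1.2608]
Step 12: x=[1.7126] v=[-1.1236]
Step 13: x=[1.4756] v=[-0.9481]
Step 14: x=[1.2906] v=[-0.7402]
Step 15: x=[1.1638] v=[-0.5071]
Step 16: x=[1.0996] v=[-0.2567]
Step 17: x=[1.1002] v=[0.0025]
First v>=0 after going negative at step 17, time=4.2500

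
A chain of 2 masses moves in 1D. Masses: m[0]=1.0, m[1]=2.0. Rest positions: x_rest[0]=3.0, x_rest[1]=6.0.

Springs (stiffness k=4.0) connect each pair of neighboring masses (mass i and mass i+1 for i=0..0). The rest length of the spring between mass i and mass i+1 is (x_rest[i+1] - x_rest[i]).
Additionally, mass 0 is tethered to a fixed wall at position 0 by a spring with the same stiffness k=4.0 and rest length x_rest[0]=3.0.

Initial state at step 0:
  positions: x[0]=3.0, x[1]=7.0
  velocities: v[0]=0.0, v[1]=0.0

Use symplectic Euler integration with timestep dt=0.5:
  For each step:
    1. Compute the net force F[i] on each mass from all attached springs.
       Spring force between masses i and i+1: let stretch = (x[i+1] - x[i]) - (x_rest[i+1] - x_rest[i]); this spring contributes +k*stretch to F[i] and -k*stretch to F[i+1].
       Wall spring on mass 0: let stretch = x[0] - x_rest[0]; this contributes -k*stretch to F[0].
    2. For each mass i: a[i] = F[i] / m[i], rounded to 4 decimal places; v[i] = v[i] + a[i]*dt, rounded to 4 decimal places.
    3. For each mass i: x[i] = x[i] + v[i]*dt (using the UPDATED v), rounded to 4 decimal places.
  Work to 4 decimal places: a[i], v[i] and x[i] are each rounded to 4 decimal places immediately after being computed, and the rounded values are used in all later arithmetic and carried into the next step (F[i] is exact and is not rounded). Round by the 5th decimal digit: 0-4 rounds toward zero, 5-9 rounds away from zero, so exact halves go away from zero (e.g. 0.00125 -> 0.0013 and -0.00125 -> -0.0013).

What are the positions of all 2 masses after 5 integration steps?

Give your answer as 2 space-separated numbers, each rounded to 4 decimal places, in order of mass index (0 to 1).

Answer: 3.3125 5.0313

Derivation:
Step 0: x=[3.0000 7.0000] v=[0.0000 0.0000]
Step 1: x=[4.0000 6.5000] v=[2.0000 -1.0000]
Step 2: x=[3.5000 6.2500] v=[-1.0000 -0.5000]
Step 3: x=[2.2500 6.1250] v=[-2.5000 -0.2500]
Step 4: x=[2.6250 5.5625] v=[0.7500 -1.1250]
Step 5: x=[3.3125 5.0313] v=[1.3750 -1.0625]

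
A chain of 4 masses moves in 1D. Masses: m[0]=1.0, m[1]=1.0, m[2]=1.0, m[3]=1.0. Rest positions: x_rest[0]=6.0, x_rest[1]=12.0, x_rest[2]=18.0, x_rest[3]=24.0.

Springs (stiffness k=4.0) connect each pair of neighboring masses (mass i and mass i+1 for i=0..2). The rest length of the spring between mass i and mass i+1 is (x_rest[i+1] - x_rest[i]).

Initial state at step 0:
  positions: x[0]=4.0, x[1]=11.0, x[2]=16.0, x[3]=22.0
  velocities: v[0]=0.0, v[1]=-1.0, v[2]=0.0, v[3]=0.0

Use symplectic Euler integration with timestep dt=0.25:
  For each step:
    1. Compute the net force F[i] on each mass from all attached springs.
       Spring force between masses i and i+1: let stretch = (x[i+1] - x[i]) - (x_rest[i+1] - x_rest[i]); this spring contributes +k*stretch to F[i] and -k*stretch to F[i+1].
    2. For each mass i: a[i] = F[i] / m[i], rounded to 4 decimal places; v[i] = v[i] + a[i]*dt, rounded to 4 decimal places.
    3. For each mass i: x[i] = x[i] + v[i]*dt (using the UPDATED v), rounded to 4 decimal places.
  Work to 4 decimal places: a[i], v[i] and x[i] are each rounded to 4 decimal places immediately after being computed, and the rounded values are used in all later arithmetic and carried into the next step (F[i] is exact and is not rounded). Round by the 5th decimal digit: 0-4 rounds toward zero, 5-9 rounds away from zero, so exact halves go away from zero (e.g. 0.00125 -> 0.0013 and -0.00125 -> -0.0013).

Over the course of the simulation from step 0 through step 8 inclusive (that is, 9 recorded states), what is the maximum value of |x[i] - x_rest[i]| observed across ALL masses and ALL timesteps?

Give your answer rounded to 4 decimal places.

Step 0: x=[4.0000 11.0000 16.0000 22.0000] v=[0.0000 -1.0000 0.0000 0.0000]
Step 1: x=[4.2500 10.2500 16.2500 22.0000] v=[1.0000 -3.0000 1.0000 0.0000]
Step 2: x=[4.5000 9.5000 16.4375 22.0625] v=[1.0000 -3.0000 0.7500 0.2500]
Step 3: x=[4.5000 9.2344 16.2969 22.2188] v=[0.0000 -1.0625 -0.5625 0.6250]
Step 4: x=[4.1836 9.5508 15.8711 22.3946] v=[-1.2656 1.2656 -1.7031 0.7031]
Step 5: x=[3.7090 10.1055 15.4961 22.4395] v=[-1.8984 2.2187 -1.4999 0.1796]
Step 6: x=[3.3335 10.4087 15.5093 22.2486] v=[-1.5019 1.2128 0.0529 -0.7638]
Step 7: x=[3.2268 10.2183 15.9322 21.8728] v=[-0.4267 -0.7618 1.6916 -1.5031]
Step 8: x=[3.3680 9.7085 16.4118 21.5119] v=[0.5648 -2.0394 1.9183 -1.4437]
Max displacement = 2.7732

Answer: 2.7732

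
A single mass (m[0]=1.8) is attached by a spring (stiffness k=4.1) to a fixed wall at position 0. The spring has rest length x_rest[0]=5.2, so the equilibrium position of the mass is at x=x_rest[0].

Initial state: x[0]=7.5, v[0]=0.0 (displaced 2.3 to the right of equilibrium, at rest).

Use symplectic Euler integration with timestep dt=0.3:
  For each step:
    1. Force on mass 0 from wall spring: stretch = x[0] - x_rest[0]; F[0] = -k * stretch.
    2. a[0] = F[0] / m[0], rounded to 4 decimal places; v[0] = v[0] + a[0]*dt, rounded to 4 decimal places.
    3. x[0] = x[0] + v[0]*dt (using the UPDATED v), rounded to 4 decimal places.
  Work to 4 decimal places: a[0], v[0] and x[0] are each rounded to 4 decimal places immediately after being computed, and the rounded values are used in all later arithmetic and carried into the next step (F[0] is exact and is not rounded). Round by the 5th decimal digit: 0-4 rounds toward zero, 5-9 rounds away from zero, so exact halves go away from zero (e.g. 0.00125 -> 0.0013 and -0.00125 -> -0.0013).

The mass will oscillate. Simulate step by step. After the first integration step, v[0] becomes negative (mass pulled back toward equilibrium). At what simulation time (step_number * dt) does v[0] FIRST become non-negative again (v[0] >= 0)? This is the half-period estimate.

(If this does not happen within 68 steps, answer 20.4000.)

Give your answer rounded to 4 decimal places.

Answer: 2.1000

Derivation:
Step 0: x=[7.5000] v=[0.0000]
Step 1: x=[7.0285] v=[-1.5717]
Step 2: x=[6.1821] v=[-2.8212]
Step 3: x=[5.1344] v=[-3.4923]
Step 4: x=[4.1002] v=[-3.4475]
Step 5: x=[3.2914] v=[-2.6960]
Step 6: x=[2.8739] v=[-1.3918]
Step 7: x=[2.9332] v=[0.1977]
First v>=0 after going negative at step 7, time=2.1000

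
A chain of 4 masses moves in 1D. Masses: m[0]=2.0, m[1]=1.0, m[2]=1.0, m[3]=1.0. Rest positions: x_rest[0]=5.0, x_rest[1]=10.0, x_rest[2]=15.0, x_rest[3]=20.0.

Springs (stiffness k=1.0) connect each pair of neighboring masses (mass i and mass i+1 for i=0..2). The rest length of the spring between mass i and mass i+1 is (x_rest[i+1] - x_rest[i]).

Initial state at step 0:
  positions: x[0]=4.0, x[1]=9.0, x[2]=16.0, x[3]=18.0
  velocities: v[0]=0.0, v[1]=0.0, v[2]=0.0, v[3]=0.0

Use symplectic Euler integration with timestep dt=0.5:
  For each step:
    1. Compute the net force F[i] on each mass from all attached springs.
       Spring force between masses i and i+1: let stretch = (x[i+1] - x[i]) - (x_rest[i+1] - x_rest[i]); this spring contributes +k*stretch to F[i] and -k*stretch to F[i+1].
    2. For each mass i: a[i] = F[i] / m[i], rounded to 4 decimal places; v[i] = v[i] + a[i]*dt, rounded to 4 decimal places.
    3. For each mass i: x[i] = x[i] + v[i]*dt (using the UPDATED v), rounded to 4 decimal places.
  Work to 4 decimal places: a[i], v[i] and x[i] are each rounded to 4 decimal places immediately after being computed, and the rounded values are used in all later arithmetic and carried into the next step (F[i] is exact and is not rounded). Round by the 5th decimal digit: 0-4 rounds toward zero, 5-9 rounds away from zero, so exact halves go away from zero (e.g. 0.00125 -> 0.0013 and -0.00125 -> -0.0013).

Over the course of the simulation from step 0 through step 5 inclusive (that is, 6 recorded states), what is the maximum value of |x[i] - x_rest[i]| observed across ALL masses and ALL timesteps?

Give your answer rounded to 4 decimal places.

Step 0: x=[4.0000 9.0000 16.0000 18.0000] v=[0.0000 0.0000 0.0000 0.0000]
Step 1: x=[4.0000 9.5000 14.7500 18.7500] v=[0.0000 1.0000 -2.5000 1.5000]
Step 2: x=[4.0625 9.9375 13.1875 19.7500] v=[0.1250 0.8750 -3.1250 2.0000]
Step 3: x=[4.2344 9.7188 12.4531 20.3594] v=[0.3438 -0.4375 -1.4688 1.2188]
Step 4: x=[4.4669 8.8125 13.0117 20.2422] v=[0.4649 -1.8126 1.1172 -0.2344]
Step 5: x=[4.6176 7.8696 14.3282 19.5674] v=[0.3013 -1.8858 2.6329 -1.3497]
Max displacement = 2.5469

Answer: 2.5469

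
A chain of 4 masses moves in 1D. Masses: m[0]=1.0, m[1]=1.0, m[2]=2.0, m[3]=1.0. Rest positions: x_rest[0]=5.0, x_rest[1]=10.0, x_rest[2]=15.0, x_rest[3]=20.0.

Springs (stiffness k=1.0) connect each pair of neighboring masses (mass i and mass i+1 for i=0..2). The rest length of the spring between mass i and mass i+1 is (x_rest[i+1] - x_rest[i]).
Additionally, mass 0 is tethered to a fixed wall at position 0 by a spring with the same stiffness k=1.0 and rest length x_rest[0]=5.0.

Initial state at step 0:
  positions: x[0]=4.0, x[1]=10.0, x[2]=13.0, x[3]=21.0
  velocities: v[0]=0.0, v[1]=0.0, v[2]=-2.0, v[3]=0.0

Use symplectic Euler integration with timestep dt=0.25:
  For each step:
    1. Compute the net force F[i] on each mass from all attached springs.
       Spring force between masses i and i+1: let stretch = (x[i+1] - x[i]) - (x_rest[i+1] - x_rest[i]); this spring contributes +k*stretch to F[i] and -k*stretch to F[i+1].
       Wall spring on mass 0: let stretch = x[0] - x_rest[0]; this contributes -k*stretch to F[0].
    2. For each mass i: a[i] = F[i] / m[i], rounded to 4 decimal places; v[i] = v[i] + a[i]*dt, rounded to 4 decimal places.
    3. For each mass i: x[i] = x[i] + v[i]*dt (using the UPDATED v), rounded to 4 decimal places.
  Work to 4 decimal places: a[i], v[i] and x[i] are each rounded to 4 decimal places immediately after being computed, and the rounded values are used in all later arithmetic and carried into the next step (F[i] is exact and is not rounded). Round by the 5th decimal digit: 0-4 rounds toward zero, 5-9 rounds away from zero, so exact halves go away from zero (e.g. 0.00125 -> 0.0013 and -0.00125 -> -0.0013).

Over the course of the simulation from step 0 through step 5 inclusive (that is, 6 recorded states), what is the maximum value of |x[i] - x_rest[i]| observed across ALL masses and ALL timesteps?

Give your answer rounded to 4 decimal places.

Step 0: x=[4.0000 10.0000 13.0000 21.0000] v=[0.0000 0.0000 -2.0000 0.0000]
Step 1: x=[4.1250 9.8125 12.6563 20.8125] v=[0.5000 -0.7500 -1.3750 -0.7500]
Step 2: x=[4.3477 9.4473 12.4786 20.4277] v=[0.8906 -1.4609 -0.7110 -1.5391]
Step 3: x=[4.6174 8.9528 12.4545 19.8586] v=[1.0786 -1.9780 -0.0963 -2.2764]
Step 4: x=[4.8694 8.4062 12.5524 19.1393] v=[1.0081 -2.1864 0.3915 -2.8774]
Step 5: x=[5.0382 7.8977 12.7266 18.3208] v=[0.6750 -2.0341 0.6966 -3.2741]
Max displacement = 2.5455

Answer: 2.5455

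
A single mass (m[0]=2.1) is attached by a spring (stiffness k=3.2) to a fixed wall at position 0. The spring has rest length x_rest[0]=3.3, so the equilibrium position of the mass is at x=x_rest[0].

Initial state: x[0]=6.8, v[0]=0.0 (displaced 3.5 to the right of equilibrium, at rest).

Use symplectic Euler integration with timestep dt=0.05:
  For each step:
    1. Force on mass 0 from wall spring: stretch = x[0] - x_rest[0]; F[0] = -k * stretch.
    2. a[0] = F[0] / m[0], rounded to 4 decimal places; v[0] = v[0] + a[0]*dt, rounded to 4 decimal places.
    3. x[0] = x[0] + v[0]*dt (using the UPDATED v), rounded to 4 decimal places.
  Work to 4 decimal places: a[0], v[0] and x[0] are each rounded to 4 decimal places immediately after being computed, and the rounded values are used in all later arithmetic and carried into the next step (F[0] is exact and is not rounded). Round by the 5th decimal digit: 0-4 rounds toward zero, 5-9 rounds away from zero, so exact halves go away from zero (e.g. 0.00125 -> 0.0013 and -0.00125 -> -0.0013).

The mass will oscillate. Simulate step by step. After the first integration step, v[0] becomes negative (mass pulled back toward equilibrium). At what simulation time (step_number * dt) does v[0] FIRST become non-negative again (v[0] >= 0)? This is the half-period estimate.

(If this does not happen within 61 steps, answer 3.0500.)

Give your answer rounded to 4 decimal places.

Answer: 2.5500

Derivation:
Step 0: x=[6.8000] v=[0.0000]
Step 1: x=[6.7867] v=[-0.2667]
Step 2: x=[6.7601] v=[-0.5324]
Step 3: x=[6.7203] v=[-0.7960]
Step 4: x=[6.6675] v=[-1.0566]
Step 5: x=[6.6018] v=[-1.3132]
Step 6: x=[6.5236] v=[-1.5648]
Step 7: x=[6.4331] v=[-1.8104]
Step 8: x=[6.3306] v=[-2.0491]
Step 9: x=[6.2166] v=[-2.2800]
Step 10: x=[6.0915] v=[-2.5022]
Step 11: x=[5.9558] v=[-2.7149]
Step 12: x=[5.8099] v=[-2.9172]
Step 13: x=[5.6545] v=[-3.1084]
Step 14: x=[5.4901] v=[-3.2878]
Step 15: x=[5.3174] v=[-3.4547]
Step 16: x=[5.1370] v=[-3.6084]
Step 17: x=[4.9496] v=[-3.7484]
Step 18: x=[4.7559] v=[-3.8741]
Step 19: x=[4.5567] v=[-3.9850]
Step 20: x=[4.3527] v=[-4.0808]
Step 21: x=[4.1447] v=[-4.1610]
Step 22: x=[3.9334] v=[-4.2254]
Step 23: x=[3.7197] v=[-4.2737]
Step 24: x=[3.5044] v=[-4.3057]
Step 25: x=[3.2883] v=[-4.3213]
Step 26: x=[3.0723] v=[-4.3204]
Step 27: x=[2.8571] v=[-4.3031]
Step 28: x=[2.6436] v=[-4.2694]
Step 29: x=[2.4326] v=[-4.2194]
Step 30: x=[2.2249] v=[-4.1533]
Step 31: x=[2.0213] v=[-4.0714]
Step 32: x=[1.8226] v=[-3.9740]
Step 33: x=[1.6295] v=[-3.8614]
Step 34: x=[1.4428] v=[-3.7341]
Step 35: x=[1.2632] v=[-3.5926]
Step 36: x=[1.0913] v=[-3.4374]
Step 37: x=[0.9278] v=[-3.2691]
Step 38: x=[0.7734] v=[-3.0884]
Step 39: x=[0.6286] v=[-2.8959]
Step 40: x=[0.4940] v=[-2.6924]
Step 41: x=[0.3701] v=[-2.4786]
Step 42: x=[0.2573] v=[-2.2554]
Step 43: x=[0.1561] v=[-2.0236]
Step 44: x=[0.0669] v=[-1.7841]
Step 45: x=[-0.0100] v=[-1.5378]
Step 46: x=[-0.0743] v=[-1.2856]
Step 47: x=[-0.1257] v=[-1.0285]
Step 48: x=[-0.1641] v=[-0.7675]
Step 49: x=[-0.1893] v=[-0.5036]
Step 50: x=[-0.2012] v=[-0.2378]
Step 51: x=[-0.1998] v=[0.0290]
First v>=0 after going negative at step 51, time=2.5500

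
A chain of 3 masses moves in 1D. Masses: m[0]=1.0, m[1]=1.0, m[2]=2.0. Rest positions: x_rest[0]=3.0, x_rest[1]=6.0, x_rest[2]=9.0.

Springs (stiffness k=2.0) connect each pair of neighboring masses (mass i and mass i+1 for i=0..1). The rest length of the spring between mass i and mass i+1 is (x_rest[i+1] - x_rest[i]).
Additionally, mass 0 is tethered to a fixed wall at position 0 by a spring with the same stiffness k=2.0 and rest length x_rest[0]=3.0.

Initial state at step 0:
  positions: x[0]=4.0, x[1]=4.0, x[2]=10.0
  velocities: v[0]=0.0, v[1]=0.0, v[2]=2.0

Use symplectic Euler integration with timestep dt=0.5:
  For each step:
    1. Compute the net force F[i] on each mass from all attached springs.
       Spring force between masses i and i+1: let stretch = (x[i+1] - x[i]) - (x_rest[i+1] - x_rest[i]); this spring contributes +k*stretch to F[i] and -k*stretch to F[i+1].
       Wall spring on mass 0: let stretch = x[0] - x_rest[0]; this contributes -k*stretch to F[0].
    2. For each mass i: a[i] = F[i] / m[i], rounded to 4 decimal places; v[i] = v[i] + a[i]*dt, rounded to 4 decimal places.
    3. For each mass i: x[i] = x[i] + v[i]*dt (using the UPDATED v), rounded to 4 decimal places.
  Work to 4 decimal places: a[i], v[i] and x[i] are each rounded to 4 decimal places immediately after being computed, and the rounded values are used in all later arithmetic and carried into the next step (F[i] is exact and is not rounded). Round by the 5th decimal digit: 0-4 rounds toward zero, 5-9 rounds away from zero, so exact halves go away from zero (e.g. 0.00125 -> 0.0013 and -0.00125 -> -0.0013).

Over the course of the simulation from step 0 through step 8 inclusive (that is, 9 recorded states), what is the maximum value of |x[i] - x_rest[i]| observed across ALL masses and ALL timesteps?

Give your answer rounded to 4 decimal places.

Step 0: x=[4.0000 4.0000 10.0000] v=[0.0000 0.0000 2.0000]
Step 1: x=[2.0000 7.0000 10.2500] v=[-4.0000 6.0000 0.5000]
Step 2: x=[1.5000 9.1250 10.4375] v=[-1.0000 4.2500 0.3750]
Step 3: x=[4.0625 8.0938 11.0469] v=[5.1250 -2.0625 1.2188]
Step 4: x=[6.6094 6.5235 11.6681] v=[5.0938 -3.1407 1.2423]
Step 5: x=[5.8087 7.5684 11.7531] v=[-1.6015 2.0898 0.1700]
Step 6: x=[2.9835 9.8258 11.5419] v=[-5.6505 4.5148 -0.4224]
Step 7: x=[2.0877 9.5201 11.6517] v=[-1.7917 -0.6114 0.2196]
Step 8: x=[3.8642 6.5640 11.9786] v=[3.5530 -5.9122 0.6538]
Max displacement = 3.8258

Answer: 3.8258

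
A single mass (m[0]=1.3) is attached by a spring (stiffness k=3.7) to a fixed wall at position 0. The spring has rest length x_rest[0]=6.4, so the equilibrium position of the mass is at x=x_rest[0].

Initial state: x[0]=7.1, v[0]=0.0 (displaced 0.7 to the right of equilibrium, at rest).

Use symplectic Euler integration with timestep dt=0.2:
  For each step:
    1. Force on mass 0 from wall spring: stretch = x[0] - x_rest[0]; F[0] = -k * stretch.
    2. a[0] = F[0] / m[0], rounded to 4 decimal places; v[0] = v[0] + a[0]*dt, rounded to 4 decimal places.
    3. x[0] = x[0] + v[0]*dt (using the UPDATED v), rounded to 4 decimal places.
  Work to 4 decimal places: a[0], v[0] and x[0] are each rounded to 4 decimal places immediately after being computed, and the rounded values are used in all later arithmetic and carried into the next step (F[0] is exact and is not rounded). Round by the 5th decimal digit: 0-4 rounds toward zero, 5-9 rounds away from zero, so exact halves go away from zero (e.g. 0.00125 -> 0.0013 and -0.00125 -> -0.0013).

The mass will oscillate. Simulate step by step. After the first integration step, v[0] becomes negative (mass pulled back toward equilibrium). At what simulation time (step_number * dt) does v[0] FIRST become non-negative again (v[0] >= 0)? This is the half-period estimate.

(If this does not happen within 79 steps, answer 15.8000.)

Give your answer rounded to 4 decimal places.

Answer: 2.0000

Derivation:
Step 0: x=[7.1000] v=[0.0000]
Step 1: x=[7.0203] v=[-0.3985]
Step 2: x=[6.8700] v=[-0.7516]
Step 3: x=[6.6662] v=[-1.0191]
Step 4: x=[6.4321] v=[-1.1706]
Step 5: x=[6.1943] v=[-1.1889]
Step 6: x=[5.9799] v=[-1.0718]
Step 7: x=[5.8134] v=[-0.8327]
Step 8: x=[5.7136] v=[-0.4988]
Step 9: x=[5.6920] v=[-0.1081]
Step 10: x=[5.7510] v=[0.2949]
First v>=0 after going negative at step 10, time=2.0000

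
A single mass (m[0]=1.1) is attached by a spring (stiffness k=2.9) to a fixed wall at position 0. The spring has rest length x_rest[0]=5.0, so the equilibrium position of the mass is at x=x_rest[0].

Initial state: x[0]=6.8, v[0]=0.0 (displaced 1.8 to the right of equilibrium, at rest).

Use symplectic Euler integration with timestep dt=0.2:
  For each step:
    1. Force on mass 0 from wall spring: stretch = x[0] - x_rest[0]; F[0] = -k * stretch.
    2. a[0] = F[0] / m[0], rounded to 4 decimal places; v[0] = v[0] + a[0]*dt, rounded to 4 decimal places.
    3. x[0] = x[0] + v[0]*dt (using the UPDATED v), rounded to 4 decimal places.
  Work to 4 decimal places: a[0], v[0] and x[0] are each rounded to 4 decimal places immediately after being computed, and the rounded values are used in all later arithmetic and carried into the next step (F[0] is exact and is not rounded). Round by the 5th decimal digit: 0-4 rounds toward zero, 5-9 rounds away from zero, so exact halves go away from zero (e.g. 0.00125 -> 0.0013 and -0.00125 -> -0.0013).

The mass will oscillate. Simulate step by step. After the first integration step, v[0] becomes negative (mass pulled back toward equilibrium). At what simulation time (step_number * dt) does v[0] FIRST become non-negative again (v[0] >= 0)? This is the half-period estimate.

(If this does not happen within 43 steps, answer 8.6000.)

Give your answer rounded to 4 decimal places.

Answer: 2.0000

Derivation:
Step 0: x=[6.8000] v=[0.0000]
Step 1: x=[6.6102] v=[-0.9491]
Step 2: x=[6.2506] v=[-1.7981]
Step 3: x=[5.7591] v=[-2.4575]
Step 4: x=[5.1875] v=[-2.8578]
Step 5: x=[4.5962] v=[-2.9567]
Step 6: x=[4.0474] v=[-2.7438]
Step 7: x=[3.5991] v=[-2.2415]
Step 8: x=[3.2985] v=[-1.5028]
Step 9: x=[3.1774] v=[-0.6056]
Step 10: x=[3.2485] v=[0.3554]
First v>=0 after going negative at step 10, time=2.0000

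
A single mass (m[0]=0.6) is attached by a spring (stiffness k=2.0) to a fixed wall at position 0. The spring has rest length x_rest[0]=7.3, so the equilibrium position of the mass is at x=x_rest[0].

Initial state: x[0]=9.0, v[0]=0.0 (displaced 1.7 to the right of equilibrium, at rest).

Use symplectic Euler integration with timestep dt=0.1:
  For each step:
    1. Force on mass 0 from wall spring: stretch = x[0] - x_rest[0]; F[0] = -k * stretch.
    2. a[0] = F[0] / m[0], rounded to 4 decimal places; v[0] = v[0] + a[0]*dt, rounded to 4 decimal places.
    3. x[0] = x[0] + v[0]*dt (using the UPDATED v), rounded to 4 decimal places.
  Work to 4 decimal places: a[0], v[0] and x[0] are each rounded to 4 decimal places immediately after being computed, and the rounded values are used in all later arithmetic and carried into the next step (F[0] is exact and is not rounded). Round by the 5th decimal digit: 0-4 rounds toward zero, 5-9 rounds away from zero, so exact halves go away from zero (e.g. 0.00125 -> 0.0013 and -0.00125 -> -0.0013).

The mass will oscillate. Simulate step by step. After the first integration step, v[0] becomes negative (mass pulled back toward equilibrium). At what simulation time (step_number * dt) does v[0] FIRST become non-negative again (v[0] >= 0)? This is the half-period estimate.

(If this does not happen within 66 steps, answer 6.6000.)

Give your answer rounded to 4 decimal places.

Answer: 1.8000

Derivation:
Step 0: x=[9.0000] v=[0.0000]
Step 1: x=[8.9433] v=[-0.5667]
Step 2: x=[8.8319] v=[-1.1145]
Step 3: x=[8.6694] v=[-1.6251]
Step 4: x=[8.4612] v=[-2.0816]
Step 5: x=[8.2143] v=[-2.4687]
Step 6: x=[7.9370] v=[-2.7735]
Step 7: x=[7.6384] v=[-2.9858]
Step 8: x=[7.3285] v=[-3.0986]
Step 9: x=[7.0177] v=[-3.1081]
Step 10: x=[6.7163] v=[-3.0140]
Step 11: x=[6.4344] v=[-2.8194]
Step 12: x=[6.1813] v=[-2.5309]
Step 13: x=[5.9655] v=[-2.1580]
Step 14: x=[5.7942] v=[-1.7132]
Step 15: x=[5.6731] v=[-1.2113]
Step 16: x=[5.6062] v=[-0.6690]
Step 17: x=[5.5958] v=[-0.1044]
Step 18: x=[5.6422] v=[0.4637]
First v>=0 after going negative at step 18, time=1.8000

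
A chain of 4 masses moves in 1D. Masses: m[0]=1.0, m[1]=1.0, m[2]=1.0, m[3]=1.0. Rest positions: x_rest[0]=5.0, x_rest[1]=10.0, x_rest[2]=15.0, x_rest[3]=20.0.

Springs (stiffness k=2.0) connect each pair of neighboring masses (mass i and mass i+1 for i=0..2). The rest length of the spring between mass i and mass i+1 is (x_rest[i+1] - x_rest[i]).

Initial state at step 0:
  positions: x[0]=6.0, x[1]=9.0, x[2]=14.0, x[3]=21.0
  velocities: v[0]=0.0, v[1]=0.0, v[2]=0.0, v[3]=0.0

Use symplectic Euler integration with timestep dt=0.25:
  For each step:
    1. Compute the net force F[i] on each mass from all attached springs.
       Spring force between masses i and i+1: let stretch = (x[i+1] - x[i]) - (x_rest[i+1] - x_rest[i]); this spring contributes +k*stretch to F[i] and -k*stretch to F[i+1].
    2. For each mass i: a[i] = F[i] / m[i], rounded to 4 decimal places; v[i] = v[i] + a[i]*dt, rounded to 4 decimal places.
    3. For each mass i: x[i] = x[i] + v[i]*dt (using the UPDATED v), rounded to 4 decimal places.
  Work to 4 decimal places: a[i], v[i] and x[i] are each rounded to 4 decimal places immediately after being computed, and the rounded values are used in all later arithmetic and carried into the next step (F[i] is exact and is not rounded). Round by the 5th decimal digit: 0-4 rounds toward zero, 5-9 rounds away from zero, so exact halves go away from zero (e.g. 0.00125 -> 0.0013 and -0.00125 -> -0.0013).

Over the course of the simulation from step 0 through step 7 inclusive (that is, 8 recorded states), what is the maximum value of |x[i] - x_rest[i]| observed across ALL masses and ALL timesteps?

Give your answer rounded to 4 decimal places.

Answer: 1.0223

Derivation:
Step 0: x=[6.0000 9.0000 14.0000 21.0000] v=[0.0000 0.0000 0.0000 0.0000]
Step 1: x=[5.7500 9.2500 14.2500 20.7500] v=[-1.0000 1.0000 1.0000 -1.0000]
Step 2: x=[5.3125 9.6875 14.6875 20.3125] v=[-1.7500 1.7500 1.7500 -1.7500]
Step 3: x=[4.7969 10.2031 15.2031 19.7969] v=[-2.0625 2.0625 2.0625 -2.0625]
Step 4: x=[4.3321 10.6680 15.6680 19.3321] v=[-1.8594 1.8594 1.8594 -1.8594]
Step 5: x=[4.0342 10.9659 15.9659 19.0342] v=[-1.1915 1.1915 1.1915 -1.1915]
Step 6: x=[3.9778 11.0223 16.0223 18.9778] v=[-0.2257 0.2257 0.2257 -0.2257]
Step 7: x=[4.1770 10.8232 15.8232 19.1770] v=[0.7966 -0.7966 -0.7966 0.7966]
Max displacement = 1.0223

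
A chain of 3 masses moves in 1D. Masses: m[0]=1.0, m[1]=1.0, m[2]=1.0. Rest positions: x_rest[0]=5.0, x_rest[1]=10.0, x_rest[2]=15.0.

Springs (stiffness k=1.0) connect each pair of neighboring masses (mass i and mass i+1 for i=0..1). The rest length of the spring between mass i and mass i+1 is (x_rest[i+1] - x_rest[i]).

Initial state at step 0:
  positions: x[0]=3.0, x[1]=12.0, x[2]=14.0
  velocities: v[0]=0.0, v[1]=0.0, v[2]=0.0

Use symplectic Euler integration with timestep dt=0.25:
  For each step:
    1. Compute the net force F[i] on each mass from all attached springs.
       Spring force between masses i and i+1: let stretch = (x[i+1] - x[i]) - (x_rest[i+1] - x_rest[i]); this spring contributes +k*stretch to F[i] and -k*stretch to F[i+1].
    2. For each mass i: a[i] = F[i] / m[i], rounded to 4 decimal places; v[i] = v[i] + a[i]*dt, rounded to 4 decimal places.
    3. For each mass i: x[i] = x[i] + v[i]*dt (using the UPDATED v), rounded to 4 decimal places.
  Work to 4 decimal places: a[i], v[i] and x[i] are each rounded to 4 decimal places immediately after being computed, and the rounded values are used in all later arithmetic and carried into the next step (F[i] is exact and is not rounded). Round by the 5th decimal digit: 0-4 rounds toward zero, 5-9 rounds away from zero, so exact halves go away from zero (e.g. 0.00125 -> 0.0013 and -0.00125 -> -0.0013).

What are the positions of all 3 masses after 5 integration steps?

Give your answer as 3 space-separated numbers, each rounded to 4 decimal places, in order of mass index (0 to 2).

Step 0: x=[3.0000 12.0000 14.0000] v=[0.0000 0.0000 0.0000]
Step 1: x=[3.2500 11.5625 14.1875] v=[1.0000 -1.7500 0.7500]
Step 2: x=[3.7070 10.7695 14.5235] v=[1.8281 -3.1719 1.3438]
Step 3: x=[4.2929 9.7698 14.9373] v=[2.3437 -3.9990 1.6553]
Step 4: x=[4.9086 8.7507 15.3407] v=[2.4629 -4.0764 1.6134]
Step 5: x=[5.4520 7.9034 15.6447] v=[2.1734 -3.3894 1.2159]

Answer: 5.4520 7.9034 15.6447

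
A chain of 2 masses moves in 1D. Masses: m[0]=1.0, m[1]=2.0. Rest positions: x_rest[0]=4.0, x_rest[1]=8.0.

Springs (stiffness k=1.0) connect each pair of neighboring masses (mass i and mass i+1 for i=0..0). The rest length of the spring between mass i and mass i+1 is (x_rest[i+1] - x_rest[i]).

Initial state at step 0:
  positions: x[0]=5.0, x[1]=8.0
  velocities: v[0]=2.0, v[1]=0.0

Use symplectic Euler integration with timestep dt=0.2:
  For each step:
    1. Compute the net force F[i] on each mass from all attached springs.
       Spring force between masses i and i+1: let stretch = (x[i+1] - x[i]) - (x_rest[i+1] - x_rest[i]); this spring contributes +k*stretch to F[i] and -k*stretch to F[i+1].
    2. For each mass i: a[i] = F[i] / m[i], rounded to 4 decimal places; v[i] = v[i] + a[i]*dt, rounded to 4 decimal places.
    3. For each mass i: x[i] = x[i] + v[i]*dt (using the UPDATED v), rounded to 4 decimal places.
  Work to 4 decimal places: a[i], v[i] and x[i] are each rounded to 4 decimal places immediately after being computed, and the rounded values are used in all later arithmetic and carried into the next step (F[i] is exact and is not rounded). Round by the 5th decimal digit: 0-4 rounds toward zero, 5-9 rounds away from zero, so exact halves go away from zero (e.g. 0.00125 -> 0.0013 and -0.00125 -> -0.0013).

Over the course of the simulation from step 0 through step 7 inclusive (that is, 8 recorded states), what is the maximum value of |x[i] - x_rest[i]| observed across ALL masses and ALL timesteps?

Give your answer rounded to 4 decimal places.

Step 0: x=[5.0000 8.0000] v=[2.0000 0.0000]
Step 1: x=[5.3600 8.0200] v=[1.8000 0.1000]
Step 2: x=[5.6664 8.0668] v=[1.5320 0.2340]
Step 3: x=[5.9088 8.1456] v=[1.2121 0.3940]
Step 4: x=[6.0807 8.2597] v=[0.8595 0.5703]
Step 5: x=[6.1798 8.4102] v=[0.4953 0.7524]
Step 6: x=[6.2081 8.5961] v=[0.1414 0.9294]
Step 7: x=[6.1719 8.8142] v=[-0.1810 1.0906]
Max displacement = 2.2081

Answer: 2.2081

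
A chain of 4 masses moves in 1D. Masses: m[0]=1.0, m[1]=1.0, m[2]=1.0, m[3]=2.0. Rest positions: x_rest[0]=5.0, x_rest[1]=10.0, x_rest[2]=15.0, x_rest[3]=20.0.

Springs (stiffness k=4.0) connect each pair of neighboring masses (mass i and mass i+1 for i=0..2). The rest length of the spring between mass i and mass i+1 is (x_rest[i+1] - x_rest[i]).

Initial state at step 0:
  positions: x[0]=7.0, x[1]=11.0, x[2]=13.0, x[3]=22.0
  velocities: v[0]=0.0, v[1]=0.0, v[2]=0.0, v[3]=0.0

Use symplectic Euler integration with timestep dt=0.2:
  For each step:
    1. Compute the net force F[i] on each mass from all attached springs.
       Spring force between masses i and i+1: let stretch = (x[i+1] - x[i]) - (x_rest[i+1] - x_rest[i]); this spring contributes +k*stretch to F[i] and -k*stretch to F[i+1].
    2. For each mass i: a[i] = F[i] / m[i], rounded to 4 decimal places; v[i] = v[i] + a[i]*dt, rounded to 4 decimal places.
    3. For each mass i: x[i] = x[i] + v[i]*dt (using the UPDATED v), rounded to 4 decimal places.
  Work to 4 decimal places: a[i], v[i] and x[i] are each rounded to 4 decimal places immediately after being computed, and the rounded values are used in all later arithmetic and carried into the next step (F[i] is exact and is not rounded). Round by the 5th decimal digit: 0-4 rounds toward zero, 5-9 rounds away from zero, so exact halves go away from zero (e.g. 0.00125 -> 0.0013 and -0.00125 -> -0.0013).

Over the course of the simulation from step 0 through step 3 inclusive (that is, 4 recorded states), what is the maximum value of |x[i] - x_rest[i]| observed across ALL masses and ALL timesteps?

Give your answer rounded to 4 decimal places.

Answer: 2.6228

Derivation:
Step 0: x=[7.0000 11.0000 13.0000 22.0000] v=[0.0000 0.0000 0.0000 0.0000]
Step 1: x=[6.8400 10.6800 14.1200 21.6800] v=[-0.8000 -1.6000 5.6000 -1.6000]
Step 2: x=[6.4944 10.2960 15.8992 21.1552] v=[-1.7280 -1.9200 8.8960 -2.6240]
Step 3: x=[5.9571 10.2003 17.6228 20.6099] v=[-2.6867 -0.4787 8.6182 -2.7264]
Max displacement = 2.6228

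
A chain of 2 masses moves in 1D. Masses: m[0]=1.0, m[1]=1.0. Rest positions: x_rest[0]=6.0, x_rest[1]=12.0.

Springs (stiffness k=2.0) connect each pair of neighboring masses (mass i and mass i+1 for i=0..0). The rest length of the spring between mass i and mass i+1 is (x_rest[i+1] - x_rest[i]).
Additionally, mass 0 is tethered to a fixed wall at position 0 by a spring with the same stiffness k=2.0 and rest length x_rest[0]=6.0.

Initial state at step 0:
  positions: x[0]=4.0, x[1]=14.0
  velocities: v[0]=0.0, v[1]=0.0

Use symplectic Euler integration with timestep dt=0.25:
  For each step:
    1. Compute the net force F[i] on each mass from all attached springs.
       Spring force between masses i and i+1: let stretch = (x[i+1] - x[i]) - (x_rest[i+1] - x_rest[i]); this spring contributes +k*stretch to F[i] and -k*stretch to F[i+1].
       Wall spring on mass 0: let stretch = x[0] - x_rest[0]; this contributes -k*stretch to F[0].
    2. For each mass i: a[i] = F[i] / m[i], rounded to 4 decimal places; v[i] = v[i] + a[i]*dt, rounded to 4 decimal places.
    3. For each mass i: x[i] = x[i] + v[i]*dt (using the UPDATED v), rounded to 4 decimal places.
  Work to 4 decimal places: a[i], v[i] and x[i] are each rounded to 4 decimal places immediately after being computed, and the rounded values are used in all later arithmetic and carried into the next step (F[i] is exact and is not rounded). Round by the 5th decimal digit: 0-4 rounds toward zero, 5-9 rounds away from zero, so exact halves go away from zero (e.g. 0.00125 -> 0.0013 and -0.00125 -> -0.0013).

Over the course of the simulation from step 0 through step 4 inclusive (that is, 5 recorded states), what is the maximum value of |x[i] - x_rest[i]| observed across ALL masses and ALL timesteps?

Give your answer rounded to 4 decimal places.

Answer: 2.2975

Derivation:
Step 0: x=[4.0000 14.0000] v=[0.0000 0.0000]
Step 1: x=[4.7500 13.5000] v=[3.0000 -2.0000]
Step 2: x=[6.0000 12.6563] v=[5.0000 -3.3750]
Step 3: x=[7.3321 11.7305] v=[5.3282 -3.7032]
Step 4: x=[8.2975 11.0049] v=[3.8614 -2.9024]
Max displacement = 2.2975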